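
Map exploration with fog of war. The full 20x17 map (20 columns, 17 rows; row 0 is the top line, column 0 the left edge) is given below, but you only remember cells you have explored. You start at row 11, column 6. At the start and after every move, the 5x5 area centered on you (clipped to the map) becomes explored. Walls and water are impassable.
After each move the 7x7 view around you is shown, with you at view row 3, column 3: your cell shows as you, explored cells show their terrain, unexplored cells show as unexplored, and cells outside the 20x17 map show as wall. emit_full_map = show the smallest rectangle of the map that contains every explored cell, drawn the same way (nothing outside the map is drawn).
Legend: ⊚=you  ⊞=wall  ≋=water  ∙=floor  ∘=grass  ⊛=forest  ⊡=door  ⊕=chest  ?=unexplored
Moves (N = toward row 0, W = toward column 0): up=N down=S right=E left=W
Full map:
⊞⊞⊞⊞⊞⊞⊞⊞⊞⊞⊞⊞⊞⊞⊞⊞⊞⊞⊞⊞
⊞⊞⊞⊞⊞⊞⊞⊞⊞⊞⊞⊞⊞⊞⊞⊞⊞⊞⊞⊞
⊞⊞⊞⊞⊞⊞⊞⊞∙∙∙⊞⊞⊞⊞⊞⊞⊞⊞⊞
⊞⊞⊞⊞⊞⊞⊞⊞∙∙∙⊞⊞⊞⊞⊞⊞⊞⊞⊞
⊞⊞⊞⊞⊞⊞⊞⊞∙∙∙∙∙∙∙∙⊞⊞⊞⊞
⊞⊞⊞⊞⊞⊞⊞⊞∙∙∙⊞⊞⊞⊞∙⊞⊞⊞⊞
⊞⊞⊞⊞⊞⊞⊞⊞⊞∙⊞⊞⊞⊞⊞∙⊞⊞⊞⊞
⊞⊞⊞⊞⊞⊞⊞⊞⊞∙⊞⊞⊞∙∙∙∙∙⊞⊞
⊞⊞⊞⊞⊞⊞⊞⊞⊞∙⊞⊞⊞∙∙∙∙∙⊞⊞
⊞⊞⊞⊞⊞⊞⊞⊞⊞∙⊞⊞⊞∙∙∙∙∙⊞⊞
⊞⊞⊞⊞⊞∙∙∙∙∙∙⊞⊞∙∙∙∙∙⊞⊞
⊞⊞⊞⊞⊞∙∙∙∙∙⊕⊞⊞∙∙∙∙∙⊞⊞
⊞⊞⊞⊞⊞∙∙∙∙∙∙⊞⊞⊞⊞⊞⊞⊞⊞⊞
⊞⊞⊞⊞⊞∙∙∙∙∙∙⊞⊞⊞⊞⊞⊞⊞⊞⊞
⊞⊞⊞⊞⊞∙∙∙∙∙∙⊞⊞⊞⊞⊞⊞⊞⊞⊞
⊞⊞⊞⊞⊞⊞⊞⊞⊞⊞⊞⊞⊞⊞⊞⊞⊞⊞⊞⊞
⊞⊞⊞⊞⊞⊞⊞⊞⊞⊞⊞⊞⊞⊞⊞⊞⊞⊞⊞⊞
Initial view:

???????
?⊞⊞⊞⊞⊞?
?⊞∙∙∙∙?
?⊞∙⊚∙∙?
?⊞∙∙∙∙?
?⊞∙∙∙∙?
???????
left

???????
?⊞⊞⊞⊞⊞⊞
?⊞⊞∙∙∙∙
?⊞⊞⊚∙∙∙
?⊞⊞∙∙∙∙
?⊞⊞∙∙∙∙
???????

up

???????
?⊞⊞⊞⊞⊞?
?⊞⊞⊞⊞⊞⊞
?⊞⊞⊚∙∙∙
?⊞⊞∙∙∙∙
?⊞⊞∙∙∙∙
?⊞⊞∙∙∙∙

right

???????
⊞⊞⊞⊞⊞⊞?
⊞⊞⊞⊞⊞⊞?
⊞⊞∙⊚∙∙?
⊞⊞∙∙∙∙?
⊞⊞∙∙∙∙?
⊞⊞∙∙∙∙?

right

???????
⊞⊞⊞⊞⊞∙?
⊞⊞⊞⊞⊞∙?
⊞∙∙⊚∙∙?
⊞∙∙∙∙∙?
⊞∙∙∙∙∙?
⊞∙∙∙∙??

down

⊞⊞⊞⊞⊞∙?
⊞⊞⊞⊞⊞∙?
⊞∙∙∙∙∙?
⊞∙∙⊚∙∙?
⊞∙∙∙∙∙?
⊞∙∙∙∙∙?
???????

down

⊞⊞⊞⊞⊞∙?
⊞∙∙∙∙∙?
⊞∙∙∙∙∙?
⊞∙∙⊚∙∙?
⊞∙∙∙∙∙?
?∙∙∙∙∙?
???????

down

⊞∙∙∙∙∙?
⊞∙∙∙∙∙?
⊞∙∙∙∙∙?
⊞∙∙⊚∙∙?
?∙∙∙∙∙?
?⊞⊞⊞⊞⊞?
???????

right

∙∙∙∙∙??
∙∙∙∙∙⊕?
∙∙∙∙∙∙?
∙∙∙⊚∙∙?
∙∙∙∙∙∙?
⊞⊞⊞⊞⊞⊞?
???????

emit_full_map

⊞⊞⊞⊞⊞⊞∙?
⊞⊞⊞⊞⊞⊞∙?
⊞⊞∙∙∙∙∙?
⊞⊞∙∙∙∙∙⊕
⊞⊞∙∙∙∙∙∙
⊞⊞∙∙∙⊚∙∙
??∙∙∙∙∙∙
??⊞⊞⊞⊞⊞⊞

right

∙∙∙∙???
∙∙∙∙⊕⊞?
∙∙∙∙∙⊞?
∙∙∙⊚∙⊞?
∙∙∙∙∙⊞?
⊞⊞⊞⊞⊞⊞?
???????

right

∙∙∙????
∙∙∙⊕⊞⊞?
∙∙∙∙⊞⊞?
∙∙∙⊚⊞⊞?
∙∙∙∙⊞⊞?
⊞⊞⊞⊞⊞⊞?
???????

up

⊞⊞∙????
∙∙∙∙⊞⊞?
∙∙∙⊕⊞⊞?
∙∙∙⊚⊞⊞?
∙∙∙∙⊞⊞?
∙∙∙∙⊞⊞?
⊞⊞⊞⊞⊞⊞?

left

⊞⊞⊞∙???
∙∙∙∙∙⊞⊞
∙∙∙∙⊕⊞⊞
∙∙∙⊚∙⊞⊞
∙∙∙∙∙⊞⊞
∙∙∙∙∙⊞⊞
⊞⊞⊞⊞⊞⊞⊞

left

⊞⊞⊞⊞∙??
∙∙∙∙∙∙⊞
∙∙∙∙∙⊕⊞
∙∙∙⊚∙∙⊞
∙∙∙∙∙∙⊞
∙∙∙∙∙∙⊞
⊞⊞⊞⊞⊞⊞⊞

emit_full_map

⊞⊞⊞⊞⊞⊞∙???
⊞⊞⊞⊞⊞⊞∙???
⊞⊞∙∙∙∙∙∙⊞⊞
⊞⊞∙∙∙∙∙⊕⊞⊞
⊞⊞∙∙∙⊚∙∙⊞⊞
⊞⊞∙∙∙∙∙∙⊞⊞
??∙∙∙∙∙∙⊞⊞
??⊞⊞⊞⊞⊞⊞⊞⊞

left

⊞⊞⊞⊞⊞∙?
⊞∙∙∙∙∙∙
⊞∙∙∙∙∙⊕
⊞∙∙⊚∙∙∙
⊞∙∙∙∙∙∙
?∙∙∙∙∙∙
?⊞⊞⊞⊞⊞⊞

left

⊞⊞⊞⊞⊞⊞∙
⊞⊞∙∙∙∙∙
⊞⊞∙∙∙∙∙
⊞⊞∙⊚∙∙∙
⊞⊞∙∙∙∙∙
?⊞∙∙∙∙∙
??⊞⊞⊞⊞⊞

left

?⊞⊞⊞⊞⊞⊞
?⊞⊞∙∙∙∙
?⊞⊞∙∙∙∙
?⊞⊞⊚∙∙∙
?⊞⊞∙∙∙∙
?⊞⊞∙∙∙∙
???⊞⊞⊞⊞

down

?⊞⊞∙∙∙∙
?⊞⊞∙∙∙∙
?⊞⊞∙∙∙∙
?⊞⊞⊚∙∙∙
?⊞⊞∙∙∙∙
?⊞⊞⊞⊞⊞⊞
???????

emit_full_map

⊞⊞⊞⊞⊞⊞∙???
⊞⊞⊞⊞⊞⊞∙???
⊞⊞∙∙∙∙∙∙⊞⊞
⊞⊞∙∙∙∙∙⊕⊞⊞
⊞⊞∙∙∙∙∙∙⊞⊞
⊞⊞⊚∙∙∙∙∙⊞⊞
⊞⊞∙∙∙∙∙∙⊞⊞
⊞⊞⊞⊞⊞⊞⊞⊞⊞⊞

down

?⊞⊞∙∙∙∙
?⊞⊞∙∙∙∙
?⊞⊞∙∙∙∙
?⊞⊞⊚∙∙∙
?⊞⊞⊞⊞⊞⊞
?⊞⊞⊞⊞⊞?
⊞⊞⊞⊞⊞⊞⊞

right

⊞⊞∙∙∙∙∙
⊞⊞∙∙∙∙∙
⊞⊞∙∙∙∙∙
⊞⊞∙⊚∙∙∙
⊞⊞⊞⊞⊞⊞⊞
⊞⊞⊞⊞⊞⊞?
⊞⊞⊞⊞⊞⊞⊞

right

⊞∙∙∙∙∙⊕
⊞∙∙∙∙∙∙
⊞∙∙∙∙∙∙
⊞∙∙⊚∙∙∙
⊞⊞⊞⊞⊞⊞⊞
⊞⊞⊞⊞⊞⊞?
⊞⊞⊞⊞⊞⊞⊞

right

∙∙∙∙∙⊕⊞
∙∙∙∙∙∙⊞
∙∙∙∙∙∙⊞
∙∙∙⊚∙∙⊞
⊞⊞⊞⊞⊞⊞⊞
⊞⊞⊞⊞⊞⊞?
⊞⊞⊞⊞⊞⊞⊞

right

∙∙∙∙⊕⊞⊞
∙∙∙∙∙⊞⊞
∙∙∙∙∙⊞⊞
∙∙∙⊚∙⊞⊞
⊞⊞⊞⊞⊞⊞⊞
⊞⊞⊞⊞⊞⊞?
⊞⊞⊞⊞⊞⊞⊞

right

∙∙∙⊕⊞⊞?
∙∙∙∙⊞⊞?
∙∙∙∙⊞⊞?
∙∙∙⊚⊞⊞?
⊞⊞⊞⊞⊞⊞?
⊞⊞⊞⊞⊞⊞?
⊞⊞⊞⊞⊞⊞⊞

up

∙∙∙∙⊞⊞?
∙∙∙⊕⊞⊞?
∙∙∙∙⊞⊞?
∙∙∙⊚⊞⊞?
∙∙∙∙⊞⊞?
⊞⊞⊞⊞⊞⊞?
⊞⊞⊞⊞⊞⊞?

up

⊞⊞∙????
∙∙∙∙⊞⊞?
∙∙∙⊕⊞⊞?
∙∙∙⊚⊞⊞?
∙∙∙∙⊞⊞?
∙∙∙∙⊞⊞?
⊞⊞⊞⊞⊞⊞?

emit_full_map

⊞⊞⊞⊞⊞⊞∙???
⊞⊞⊞⊞⊞⊞∙???
⊞⊞∙∙∙∙∙∙⊞⊞
⊞⊞∙∙∙∙∙⊕⊞⊞
⊞⊞∙∙∙∙∙⊚⊞⊞
⊞⊞∙∙∙∙∙∙⊞⊞
⊞⊞∙∙∙∙∙∙⊞⊞
⊞⊞⊞⊞⊞⊞⊞⊞⊞⊞
⊞⊞⊞⊞⊞⊞⊞⊞⊞⊞

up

⊞⊞∙????
⊞⊞∙⊞⊞⊞?
∙∙∙∙⊞⊞?
∙∙∙⊚⊞⊞?
∙∙∙∙⊞⊞?
∙∙∙∙⊞⊞?
∙∙∙∙⊞⊞?

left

⊞⊞⊞∙???
⊞⊞⊞∙⊞⊞⊞
∙∙∙∙∙⊞⊞
∙∙∙⊚⊕⊞⊞
∙∙∙∙∙⊞⊞
∙∙∙∙∙⊞⊞
∙∙∙∙∙⊞⊞

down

⊞⊞⊞∙⊞⊞⊞
∙∙∙∙∙⊞⊞
∙∙∙∙⊕⊞⊞
∙∙∙⊚∙⊞⊞
∙∙∙∙∙⊞⊞
∙∙∙∙∙⊞⊞
⊞⊞⊞⊞⊞⊞⊞

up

⊞⊞⊞∙???
⊞⊞⊞∙⊞⊞⊞
∙∙∙∙∙⊞⊞
∙∙∙⊚⊕⊞⊞
∙∙∙∙∙⊞⊞
∙∙∙∙∙⊞⊞
∙∙∙∙∙⊞⊞

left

⊞⊞⊞⊞∙??
⊞⊞⊞⊞∙⊞⊞
∙∙∙∙∙∙⊞
∙∙∙⊚∙⊕⊞
∙∙∙∙∙∙⊞
∙∙∙∙∙∙⊞
∙∙∙∙∙∙⊞

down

⊞⊞⊞⊞∙⊞⊞
∙∙∙∙∙∙⊞
∙∙∙∙∙⊕⊞
∙∙∙⊚∙∙⊞
∙∙∙∙∙∙⊞
∙∙∙∙∙∙⊞
⊞⊞⊞⊞⊞⊞⊞

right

⊞⊞⊞∙⊞⊞⊞
∙∙∙∙∙⊞⊞
∙∙∙∙⊕⊞⊞
∙∙∙⊚∙⊞⊞
∙∙∙∙∙⊞⊞
∙∙∙∙∙⊞⊞
⊞⊞⊞⊞⊞⊞⊞

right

⊞⊞∙⊞⊞⊞?
∙∙∙∙⊞⊞?
∙∙∙⊕⊞⊞?
∙∙∙⊚⊞⊞?
∙∙∙∙⊞⊞?
∙∙∙∙⊞⊞?
⊞⊞⊞⊞⊞⊞?

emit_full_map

⊞⊞⊞⊞⊞⊞∙???
⊞⊞⊞⊞⊞⊞∙⊞⊞⊞
⊞⊞∙∙∙∙∙∙⊞⊞
⊞⊞∙∙∙∙∙⊕⊞⊞
⊞⊞∙∙∙∙∙⊚⊞⊞
⊞⊞∙∙∙∙∙∙⊞⊞
⊞⊞∙∙∙∙∙∙⊞⊞
⊞⊞⊞⊞⊞⊞⊞⊞⊞⊞
⊞⊞⊞⊞⊞⊞⊞⊞⊞⊞


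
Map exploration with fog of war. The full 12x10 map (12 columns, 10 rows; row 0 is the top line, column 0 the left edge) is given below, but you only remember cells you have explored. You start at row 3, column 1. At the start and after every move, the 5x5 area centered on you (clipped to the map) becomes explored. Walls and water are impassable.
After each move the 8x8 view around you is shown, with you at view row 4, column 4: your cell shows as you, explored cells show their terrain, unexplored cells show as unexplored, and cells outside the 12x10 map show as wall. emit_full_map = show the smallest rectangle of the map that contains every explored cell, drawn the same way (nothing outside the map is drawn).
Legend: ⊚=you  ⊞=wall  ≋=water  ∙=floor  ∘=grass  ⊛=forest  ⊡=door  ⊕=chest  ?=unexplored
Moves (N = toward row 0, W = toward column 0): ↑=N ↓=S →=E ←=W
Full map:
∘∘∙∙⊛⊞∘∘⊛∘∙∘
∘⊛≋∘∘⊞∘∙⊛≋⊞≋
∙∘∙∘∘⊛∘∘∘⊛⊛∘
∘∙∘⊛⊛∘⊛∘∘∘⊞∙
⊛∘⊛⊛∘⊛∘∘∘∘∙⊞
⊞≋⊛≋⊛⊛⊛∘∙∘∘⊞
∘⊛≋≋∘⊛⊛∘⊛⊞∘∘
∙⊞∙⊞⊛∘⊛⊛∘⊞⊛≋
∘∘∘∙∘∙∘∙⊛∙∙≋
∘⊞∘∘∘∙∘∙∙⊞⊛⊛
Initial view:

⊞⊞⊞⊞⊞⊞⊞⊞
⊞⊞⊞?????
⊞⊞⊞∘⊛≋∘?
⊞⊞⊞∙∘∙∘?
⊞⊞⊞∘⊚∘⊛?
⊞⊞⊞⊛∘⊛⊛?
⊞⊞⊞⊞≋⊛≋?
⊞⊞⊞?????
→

⊞⊞⊞⊞⊞⊞⊞⊞
⊞⊞??????
⊞⊞∘⊛≋∘∘?
⊞⊞∙∘∙∘∘?
⊞⊞∘∙⊚⊛⊛?
⊞⊞⊛∘⊛⊛∘?
⊞⊞⊞≋⊛≋⊛?
⊞⊞??????

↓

⊞⊞??????
⊞⊞∘⊛≋∘∘?
⊞⊞∙∘∙∘∘?
⊞⊞∘∙∘⊛⊛?
⊞⊞⊛∘⊚⊛∘?
⊞⊞⊞≋⊛≋⊛?
⊞⊞∘⊛≋≋∘?
⊞⊞??????

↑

⊞⊞⊞⊞⊞⊞⊞⊞
⊞⊞??????
⊞⊞∘⊛≋∘∘?
⊞⊞∙∘∙∘∘?
⊞⊞∘∙⊚⊛⊛?
⊞⊞⊛∘⊛⊛∘?
⊞⊞⊞≋⊛≋⊛?
⊞⊞∘⊛≋≋∘?

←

⊞⊞⊞⊞⊞⊞⊞⊞
⊞⊞⊞?????
⊞⊞⊞∘⊛≋∘∘
⊞⊞⊞∙∘∙∘∘
⊞⊞⊞∘⊚∘⊛⊛
⊞⊞⊞⊛∘⊛⊛∘
⊞⊞⊞⊞≋⊛≋⊛
⊞⊞⊞∘⊛≋≋∘

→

⊞⊞⊞⊞⊞⊞⊞⊞
⊞⊞??????
⊞⊞∘⊛≋∘∘?
⊞⊞∙∘∙∘∘?
⊞⊞∘∙⊚⊛⊛?
⊞⊞⊛∘⊛⊛∘?
⊞⊞⊞≋⊛≋⊛?
⊞⊞∘⊛≋≋∘?

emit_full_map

∘⊛≋∘∘
∙∘∙∘∘
∘∙⊚⊛⊛
⊛∘⊛⊛∘
⊞≋⊛≋⊛
∘⊛≋≋∘

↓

⊞⊞??????
⊞⊞∘⊛≋∘∘?
⊞⊞∙∘∙∘∘?
⊞⊞∘∙∘⊛⊛?
⊞⊞⊛∘⊚⊛∘?
⊞⊞⊞≋⊛≋⊛?
⊞⊞∘⊛≋≋∘?
⊞⊞??????

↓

⊞⊞∘⊛≋∘∘?
⊞⊞∙∘∙∘∘?
⊞⊞∘∙∘⊛⊛?
⊞⊞⊛∘⊛⊛∘?
⊞⊞⊞≋⊚≋⊛?
⊞⊞∘⊛≋≋∘?
⊞⊞∙⊞∙⊞⊛?
⊞⊞??????

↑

⊞⊞??????
⊞⊞∘⊛≋∘∘?
⊞⊞∙∘∙∘∘?
⊞⊞∘∙∘⊛⊛?
⊞⊞⊛∘⊚⊛∘?
⊞⊞⊞≋⊛≋⊛?
⊞⊞∘⊛≋≋∘?
⊞⊞∙⊞∙⊞⊛?

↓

⊞⊞∘⊛≋∘∘?
⊞⊞∙∘∙∘∘?
⊞⊞∘∙∘⊛⊛?
⊞⊞⊛∘⊛⊛∘?
⊞⊞⊞≋⊚≋⊛?
⊞⊞∘⊛≋≋∘?
⊞⊞∙⊞∙⊞⊛?
⊞⊞??????

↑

⊞⊞??????
⊞⊞∘⊛≋∘∘?
⊞⊞∙∘∙∘∘?
⊞⊞∘∙∘⊛⊛?
⊞⊞⊛∘⊚⊛∘?
⊞⊞⊞≋⊛≋⊛?
⊞⊞∘⊛≋≋∘?
⊞⊞∙⊞∙⊞⊛?

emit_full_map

∘⊛≋∘∘
∙∘∙∘∘
∘∙∘⊛⊛
⊛∘⊚⊛∘
⊞≋⊛≋⊛
∘⊛≋≋∘
∙⊞∙⊞⊛


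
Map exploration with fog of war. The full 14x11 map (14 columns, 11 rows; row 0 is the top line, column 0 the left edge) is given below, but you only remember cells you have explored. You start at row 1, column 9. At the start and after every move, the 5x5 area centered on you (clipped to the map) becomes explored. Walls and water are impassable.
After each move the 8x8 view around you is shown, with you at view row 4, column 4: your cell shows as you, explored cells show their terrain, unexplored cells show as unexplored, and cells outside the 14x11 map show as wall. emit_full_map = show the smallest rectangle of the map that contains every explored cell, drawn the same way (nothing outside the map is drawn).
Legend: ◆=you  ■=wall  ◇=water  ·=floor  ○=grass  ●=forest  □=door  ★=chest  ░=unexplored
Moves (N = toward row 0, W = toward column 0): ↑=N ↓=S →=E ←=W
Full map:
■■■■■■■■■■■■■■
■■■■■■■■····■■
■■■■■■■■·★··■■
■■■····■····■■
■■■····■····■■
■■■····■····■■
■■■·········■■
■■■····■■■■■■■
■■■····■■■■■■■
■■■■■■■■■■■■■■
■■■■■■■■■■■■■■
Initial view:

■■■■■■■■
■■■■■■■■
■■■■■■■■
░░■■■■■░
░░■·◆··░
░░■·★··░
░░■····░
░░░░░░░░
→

■■■■■■■■
■■■■■■■■
■■■■■■■■
░■■■■■■░
░■··◆·■░
░■·★··■░
░■····■░
░░░░░░░░

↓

■■■■■■■■
■■■■■■■■
░■■■■■■░
░■····■░
░■·★◆·■░
░■····■░
░░····■░
░░░░░░░░

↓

■■■■■■■■
░■■■■■■░
░■····■░
░■·★··■░
░■··◆·■░
░░····■░
░░····■░
░░░░░░░░

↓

░■■■■■■░
░■····■░
░■·★··■░
░■····■░
░░··◆·■░
░░····■░
░░····■░
░░░░░░░░

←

░░■■■■■■
░░■····■
░░■·★··■
░░■····■
░░■·◆··■
░░■····■
░░·····■
░░░░░░░░

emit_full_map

■■■■■■
■····■
■·★··■
■····■
■·◆··■
■····■
·····■

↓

░░■····■
░░■·★··■
░░■····■
░░■····■
░░■·◆··■
░░·····■
░░■■■■■░
░░░░░░░░

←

░░░■····
░░░■·★··
░░·■····
░░·■····
░░·■◆···
░░······
░░·■■■■■
░░░░░░░░

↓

░░░■·★··
░░·■····
░░·■····
░░·■····
░░··◆···
░░·■■■■■
░░·■■■■░
░░░░░░░░

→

░░■·★··■
░·■····■
░·■····■
░·■····■
░···◆··■
░·■■■■■░
░·■■■■■░
░░░░░░░░

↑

░░■····■
░░■·★··■
░·■····■
░·■····■
░·■·◆··■
░······■
░·■■■■■░
░·■■■■■░

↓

░░■·★··■
░·■····■
░·■····■
░·■····■
░···◆··■
░·■■■■■░
░·■■■■■░
░░░░░░░░

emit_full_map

░■■■■■■
░■····■
░■·★··■
·■····■
·■····■
·■····■
···◆··■
·■■■■■░
·■■■■■░


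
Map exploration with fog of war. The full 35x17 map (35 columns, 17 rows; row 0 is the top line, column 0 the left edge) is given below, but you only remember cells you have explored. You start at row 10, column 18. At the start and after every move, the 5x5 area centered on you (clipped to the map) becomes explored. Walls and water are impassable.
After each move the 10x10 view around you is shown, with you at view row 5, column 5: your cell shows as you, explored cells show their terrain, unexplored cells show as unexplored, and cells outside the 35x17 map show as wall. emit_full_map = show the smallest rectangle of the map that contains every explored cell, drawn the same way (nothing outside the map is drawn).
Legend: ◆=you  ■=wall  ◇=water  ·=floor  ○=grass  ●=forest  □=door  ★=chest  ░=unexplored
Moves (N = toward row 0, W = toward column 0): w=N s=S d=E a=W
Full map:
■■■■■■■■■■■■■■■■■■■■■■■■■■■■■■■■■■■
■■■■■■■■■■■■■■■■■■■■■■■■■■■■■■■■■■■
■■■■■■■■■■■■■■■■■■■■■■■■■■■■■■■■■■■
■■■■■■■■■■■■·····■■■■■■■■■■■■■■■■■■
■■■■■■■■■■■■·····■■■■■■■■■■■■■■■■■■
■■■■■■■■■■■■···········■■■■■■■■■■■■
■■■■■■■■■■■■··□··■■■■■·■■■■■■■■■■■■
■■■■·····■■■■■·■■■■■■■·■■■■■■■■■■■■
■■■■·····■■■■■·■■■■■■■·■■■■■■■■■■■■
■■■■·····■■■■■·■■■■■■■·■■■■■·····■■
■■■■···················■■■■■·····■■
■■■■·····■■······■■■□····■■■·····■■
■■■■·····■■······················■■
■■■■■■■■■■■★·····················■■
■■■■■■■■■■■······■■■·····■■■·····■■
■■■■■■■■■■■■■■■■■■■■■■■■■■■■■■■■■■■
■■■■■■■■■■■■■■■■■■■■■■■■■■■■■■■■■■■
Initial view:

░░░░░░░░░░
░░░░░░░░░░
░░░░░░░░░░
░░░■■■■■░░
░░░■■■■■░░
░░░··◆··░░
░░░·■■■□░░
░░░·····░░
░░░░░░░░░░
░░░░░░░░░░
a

░░░░░░░░░░
░░░░░░░░░░
░░░░░░░░░░
░░░■■■■■■░
░░░■■■■■■░
░░░··◆···░
░░░··■■■□░
░░░······░
░░░░░░░░░░
░░░░░░░░░░

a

░░░░░░░░░░
░░░░░░░░░░
░░░░░░░░░░
░░░·■■■■■■
░░░·■■■■■■
░░░··◆····
░░░···■■■□
░░░·······
░░░░░░░░░░
░░░░░░░░░░

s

░░░░░░░░░░
░░░░░░░░░░
░░░·■■■■■■
░░░·■■■■■■
░░░·······
░░░··◆■■■□
░░░·······
░░░·····░░
░░░░░░░░░░
░░░░░░░░░░

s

░░░░░░░░░░
░░░·■■■■■■
░░░·■■■■■■
░░░·······
░░░···■■■□
░░░··◆····
░░░·····░░
░░░···■■░░
░░░░░░░░░░
░░░░░░░░░░

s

░░░·■■■■■■
░░░·■■■■■■
░░░·······
░░░···■■■□
░░░·······
░░░··◆··░░
░░░···■■░░
░░░■■■■■░░
░░░░░░░░░░
■■■■■■■■■■

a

░░░░·■■■■■
░░░░·■■■■■
░░░░······
░░░····■■■
░░░·······
░░░··◆···░
░░░····■■░
░░░■■■■■■░
░░░░░░░░░░
■■■■■■■■■■

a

░░░░░·■■■■
░░░░░·■■■■
░░░░░·····
░░░·····■■
░░░·······
░░░··◆····
░░░·····■■
░░░■■■■■■■
░░░░░░░░░░
■■■■■■■■■■

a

░░░░░░·■■■
░░░░░░·■■■
░░░░░░····
░░░······■
░░░·······
░░░★·◆····
░░░······■
░░░■■■■■■■
░░░░░░░░░░
■■■■■■■■■■

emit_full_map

░░░·■■■■■■
░░░·■■■■■■
░░░·······
······■■■□
··········
★·◆·····░░
······■■░░
■■■■■■■■░░

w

░░░░░░░░░░
░░░░░░·■■■
░░░░░░·■■■
░░░·······
░░░······■
░░░··◆····
░░░★······
░░░······■
░░░■■■■■■■
░░░░░░░░░░

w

░░░░░░░░░░
░░░░░░░░░░
░░░░░░·■■■
░░░■■■·■■■
░░░·······
░░░··◆···■
░░░·······
░░░★······
░░░······■
░░░■■■■■■■

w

░░░░░░░░░░
░░░░░░░░░░
░░░░░░░░░░
░░░■■■·■■■
░░░■■■·■■■
░░░··◆····
░░░······■
░░░·······
░░░★······
░░░······■

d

░░░░░░░░░░
░░░░░░░░░░
░░░░░░░░░░
░░■■■·■■■■
░░■■■·■■■■
░░···◆····
░░······■■
░░········
░░★·······
░░······■■

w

░░░░░░░░░░
░░░░░░░░░░
░░░░░░░░░░
░░░■■·■■░░
░░■■■·■■■■
░░■■■◆■■■■
░░········
░░······■■
░░········
░░★·······

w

░░░░░░░░░░
░░░░░░░░░░
░░░░░░░░░░
░░░··□··░░
░░░■■·■■░░
░░■■■◆■■■■
░░■■■·■■■■
░░········
░░······■■
░░········

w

░░░░░░░░░░
░░░░░░░░░░
░░░░░░░░░░
░░░·····░░
░░░··□··░░
░░░■■◆■■░░
░░■■■·■■■■
░░■■■·■■■■
░░········
░░······■■

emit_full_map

░·····░░░░
░··□··░░░░
░■■◆■■░░░░
■■■·■■■■■■
■■■·■■■■■■
··········
······■■■□
··········
★·······░░
······■■░░
■■■■■■■■░░

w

░░░░░░░░░░
░░░░░░░░░░
░░░░░░░░░░
░░░·····░░
░░░·····░░
░░░··◆··░░
░░░■■·■■░░
░░■■■·■■■■
░░■■■·■■■■
░░········

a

░░░░░░░░░░
░░░░░░░░░░
░░░░░░░░░░
░░░■·····░
░░░■·····░
░░░■·◆□··░
░░░■■■·■■░
░░░■■■·■■■
░░░■■■·■■■
░░░·······

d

░░░░░░░░░░
░░░░░░░░░░
░░░░░░░░░░
░░■·····░░
░░■·····░░
░░■··◆··░░
░░■■■·■■░░
░░■■■·■■■■
░░■■■·■■■■
░░········

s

░░░░░░░░░░
░░░░░░░░░░
░░■·····░░
░░■·····░░
░░■··□··░░
░░■■■◆■■░░
░░■■■·■■■■
░░■■■·■■■■
░░········
░░······■■

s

░░░░░░░░░░
░░■·····░░
░░■·····░░
░░■··□··░░
░░■■■·■■░░
░░■■■◆■■■■
░░■■■·■■■■
░░········
░░······■■
░░········

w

░░░░░░░░░░
░░░░░░░░░░
░░■·····░░
░░■·····░░
░░■··□··░░
░░■■■◆■■░░
░░■■■·■■■■
░░■■■·■■■■
░░········
░░······■■

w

░░░░░░░░░░
░░░░░░░░░░
░░░░░░░░░░
░░■·····░░
░░■·····░░
░░■··◆··░░
░░■■■·■■░░
░░■■■·■■■■
░░■■■·■■■■
░░········

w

░░░░░░░░░░
░░░░░░░░░░
░░░░░░░░░░
░░░·····░░
░░■·····░░
░░■··◆··░░
░░■··□··░░
░░■■■·■■░░
░░■■■·■■■■
░░■■■·■■■■

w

■■■■■■■■■■
░░░░░░░░░░
░░░░░░░░░░
░░░■■■■■░░
░░░·····░░
░░■··◆··░░
░░■·····░░
░░■··□··░░
░░■■■·■■░░
░░■■■·■■■■

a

■■■■■■■■■■
░░░░░░░░░░
░░░░░░░░░░
░░░■■■■■■░
░░░■·····░
░░░■·◆···░
░░░■·····░
░░░■··□··░
░░░■■■·■■░
░░░■■■·■■■

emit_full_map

■■■■■■░░░░
■·····░░░░
■·◆···░░░░
■·····░░░░
■··□··░░░░
■■■·■■░░░░
■■■·■■■■■■
■■■·■■■■■■
··········
······■■■□
··········
★·······░░
······■■░░
■■■■■■■■░░

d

■■■■■■■■■■
░░░░░░░░░░
░░░░░░░░░░
░░■■■■■■░░
░░■·····░░
░░■··◆··░░
░░■·····░░
░░■··□··░░
░░■■■·■■░░
░░■■■·■■■■

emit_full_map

■■■■■■░░░░
■·····░░░░
■··◆··░░░░
■·····░░░░
■··□··░░░░
■■■·■■░░░░
■■■·■■■■■■
■■■·■■■■■■
··········
······■■■□
··········
★·······░░
······■■░░
■■■■■■■■░░


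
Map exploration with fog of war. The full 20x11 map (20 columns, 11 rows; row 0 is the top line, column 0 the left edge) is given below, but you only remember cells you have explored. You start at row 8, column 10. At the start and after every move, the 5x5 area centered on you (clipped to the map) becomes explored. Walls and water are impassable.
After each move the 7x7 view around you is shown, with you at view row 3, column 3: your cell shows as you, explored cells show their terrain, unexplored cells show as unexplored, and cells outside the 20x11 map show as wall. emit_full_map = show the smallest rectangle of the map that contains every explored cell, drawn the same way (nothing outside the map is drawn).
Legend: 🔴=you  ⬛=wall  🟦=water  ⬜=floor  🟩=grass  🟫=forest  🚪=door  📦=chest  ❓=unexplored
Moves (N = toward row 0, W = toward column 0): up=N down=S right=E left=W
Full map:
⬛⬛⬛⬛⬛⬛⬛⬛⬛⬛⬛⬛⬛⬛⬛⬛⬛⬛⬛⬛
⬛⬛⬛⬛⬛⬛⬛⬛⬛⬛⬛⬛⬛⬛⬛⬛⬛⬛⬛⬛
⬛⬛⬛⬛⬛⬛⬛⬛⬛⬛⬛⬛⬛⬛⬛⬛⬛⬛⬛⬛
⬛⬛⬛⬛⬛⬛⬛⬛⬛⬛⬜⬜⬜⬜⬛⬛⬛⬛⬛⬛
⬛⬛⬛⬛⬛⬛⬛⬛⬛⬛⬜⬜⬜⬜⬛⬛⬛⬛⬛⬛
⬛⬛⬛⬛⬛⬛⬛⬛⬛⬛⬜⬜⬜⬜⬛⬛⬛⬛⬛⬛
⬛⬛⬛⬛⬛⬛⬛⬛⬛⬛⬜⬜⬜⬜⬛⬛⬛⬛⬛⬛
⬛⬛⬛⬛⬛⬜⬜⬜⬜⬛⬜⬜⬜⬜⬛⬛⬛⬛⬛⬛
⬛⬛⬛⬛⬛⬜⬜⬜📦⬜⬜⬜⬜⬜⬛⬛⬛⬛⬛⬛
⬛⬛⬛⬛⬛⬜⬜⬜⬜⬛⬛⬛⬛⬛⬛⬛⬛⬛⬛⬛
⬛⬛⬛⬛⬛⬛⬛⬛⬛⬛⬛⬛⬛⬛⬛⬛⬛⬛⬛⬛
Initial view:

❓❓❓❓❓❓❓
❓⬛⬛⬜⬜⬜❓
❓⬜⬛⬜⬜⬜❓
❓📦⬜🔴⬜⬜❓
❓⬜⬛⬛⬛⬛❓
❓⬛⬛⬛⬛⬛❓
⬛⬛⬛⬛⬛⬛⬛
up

❓❓❓❓❓❓❓
❓⬛⬛⬜⬜⬜❓
❓⬛⬛⬜⬜⬜❓
❓⬜⬛🔴⬜⬜❓
❓📦⬜⬜⬜⬜❓
❓⬜⬛⬛⬛⬛❓
❓⬛⬛⬛⬛⬛❓

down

❓⬛⬛⬜⬜⬜❓
❓⬛⬛⬜⬜⬜❓
❓⬜⬛⬜⬜⬜❓
❓📦⬜🔴⬜⬜❓
❓⬜⬛⬛⬛⬛❓
❓⬛⬛⬛⬛⬛❓
⬛⬛⬛⬛⬛⬛⬛

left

❓❓⬛⬛⬜⬜⬜
❓⬛⬛⬛⬜⬜⬜
❓⬜⬜⬛⬜⬜⬜
❓⬜📦🔴⬜⬜⬜
❓⬜⬜⬛⬛⬛⬛
❓⬛⬛⬛⬛⬛⬛
⬛⬛⬛⬛⬛⬛⬛

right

❓⬛⬛⬜⬜⬜❓
⬛⬛⬛⬜⬜⬜❓
⬜⬜⬛⬜⬜⬜❓
⬜📦⬜🔴⬜⬜❓
⬜⬜⬛⬛⬛⬛❓
⬛⬛⬛⬛⬛⬛❓
⬛⬛⬛⬛⬛⬛⬛

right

⬛⬛⬜⬜⬜❓❓
⬛⬛⬜⬜⬜⬜❓
⬜⬛⬜⬜⬜⬜❓
📦⬜⬜🔴⬜⬜❓
⬜⬛⬛⬛⬛⬛❓
⬛⬛⬛⬛⬛⬛❓
⬛⬛⬛⬛⬛⬛⬛

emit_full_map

❓⬛⬛⬜⬜⬜❓
⬛⬛⬛⬜⬜⬜⬜
⬜⬜⬛⬜⬜⬜⬜
⬜📦⬜⬜🔴⬜⬜
⬜⬜⬛⬛⬛⬛⬛
⬛⬛⬛⬛⬛⬛⬛

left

❓⬛⬛⬜⬜⬜❓
⬛⬛⬛⬜⬜⬜⬜
⬜⬜⬛⬜⬜⬜⬜
⬜📦⬜🔴⬜⬜⬜
⬜⬜⬛⬛⬛⬛⬛
⬛⬛⬛⬛⬛⬛⬛
⬛⬛⬛⬛⬛⬛⬛

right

⬛⬛⬜⬜⬜❓❓
⬛⬛⬜⬜⬜⬜❓
⬜⬛⬜⬜⬜⬜❓
📦⬜⬜🔴⬜⬜❓
⬜⬛⬛⬛⬛⬛❓
⬛⬛⬛⬛⬛⬛❓
⬛⬛⬛⬛⬛⬛⬛

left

❓⬛⬛⬜⬜⬜❓
⬛⬛⬛⬜⬜⬜⬜
⬜⬜⬛⬜⬜⬜⬜
⬜📦⬜🔴⬜⬜⬜
⬜⬜⬛⬛⬛⬛⬛
⬛⬛⬛⬛⬛⬛⬛
⬛⬛⬛⬛⬛⬛⬛

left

❓❓⬛⬛⬜⬜⬜
❓⬛⬛⬛⬜⬜⬜
❓⬜⬜⬛⬜⬜⬜
❓⬜📦🔴⬜⬜⬜
❓⬜⬜⬛⬛⬛⬛
❓⬛⬛⬛⬛⬛⬛
⬛⬛⬛⬛⬛⬛⬛

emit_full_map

❓⬛⬛⬜⬜⬜❓
⬛⬛⬛⬜⬜⬜⬜
⬜⬜⬛⬜⬜⬜⬜
⬜📦🔴⬜⬜⬜⬜
⬜⬜⬛⬛⬛⬛⬛
⬛⬛⬛⬛⬛⬛⬛


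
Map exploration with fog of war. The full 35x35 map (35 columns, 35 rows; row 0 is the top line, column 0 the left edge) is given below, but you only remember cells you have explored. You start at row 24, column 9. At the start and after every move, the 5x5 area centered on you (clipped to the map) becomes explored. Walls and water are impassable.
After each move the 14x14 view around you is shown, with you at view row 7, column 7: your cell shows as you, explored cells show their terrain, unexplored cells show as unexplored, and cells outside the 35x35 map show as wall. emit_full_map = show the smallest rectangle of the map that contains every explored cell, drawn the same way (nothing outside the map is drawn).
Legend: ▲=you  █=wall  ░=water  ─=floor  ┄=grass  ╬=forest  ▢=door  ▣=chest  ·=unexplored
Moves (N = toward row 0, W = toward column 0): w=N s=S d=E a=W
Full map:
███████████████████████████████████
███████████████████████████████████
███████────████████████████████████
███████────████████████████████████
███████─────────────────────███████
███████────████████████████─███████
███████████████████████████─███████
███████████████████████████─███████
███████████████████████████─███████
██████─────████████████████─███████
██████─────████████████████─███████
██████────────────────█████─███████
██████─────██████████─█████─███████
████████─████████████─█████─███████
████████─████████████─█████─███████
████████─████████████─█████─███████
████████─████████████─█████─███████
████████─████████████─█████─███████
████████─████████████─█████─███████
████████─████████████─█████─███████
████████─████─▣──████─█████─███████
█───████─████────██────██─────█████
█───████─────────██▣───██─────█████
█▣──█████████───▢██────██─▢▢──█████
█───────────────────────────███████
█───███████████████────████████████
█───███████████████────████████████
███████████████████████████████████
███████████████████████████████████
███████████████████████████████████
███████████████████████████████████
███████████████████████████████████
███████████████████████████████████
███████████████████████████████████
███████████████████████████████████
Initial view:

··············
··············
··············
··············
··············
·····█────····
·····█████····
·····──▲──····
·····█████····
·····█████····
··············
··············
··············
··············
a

··············
··············
··············
··············
··············
·····██────···
·····██████···
·····──▲───···
·····██████···
·····██████···
··············
··············
··············
··············

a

··············
··············
··············
··············
··············
·····███────··
·····███████··
·····──▲────··
·····███████··
·····███████··
··············
··············
··············
··············

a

█·············
█·············
█·············
█·············
█·············
█····████────·
█····████████·
█····──▲─────·
█····████████·
█····████████·
█·············
█·············
█·············
█·············

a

██············
██············
██············
██············
██············
██···─████────
██···─████████
██···──▲──────
██···─████████
██···─████████
██············
██············
██············
██············

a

███···········
███···········
███···········
███···········
███···········
███··──████───
███··──███████
███··──▲──────
███··──███████
███··──███████
███···········
███···········
███···········
███···········

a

████··········
████··········
████··········
████··········
████··········
████·───████──
████·▣──██████
████·──▲──────
████·───██████
████·───██████
████··········
████··········
████··········
████··········

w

████··········
████··········
████··········
████··········
████··········
████·───██····
████·───████──
████·▣─▲██████
████·─────────
████·───██████
████·───██████
████··········
████··········
████··········

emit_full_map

───██······
───████────
▣─▲████████
───────────
───████████
───████████

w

████··········
████··········
████··········
████··········
████··········
████·█████····
████·───██····
████·──▲████──
████·▣──██████
████·─────────
████·───██████
████·───██████
████··········
████··········

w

████··········
████··········
████··········
████··········
████··········
████·█████····
████·█████····
████·──▲██····
████·───████──
████·▣──██████
████·─────────
████·───██████
████·───██████
████··········

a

█████·········
█████·········
█████·········
█████·········
█████·········
███████████···
███████████···
██████─▲─██···
██████───████─
██████▣──█████
█████·────────
█████·───█████
█████·───█████
█████·········

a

██████········
██████········
██████········
██████········
██████········
████████████··
████████████··
███████▲──██··
███████───████
███████▣──████
██████·───────
██████·───████
██████·───████
██████········

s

██████········
██████········
██████········
██████········
████████████··
████████████··
███████───██··
███████▲──████
███████▣──████
███████───────
██████·───████
██████·───████
██████········
██████········

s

██████········
██████········
██████········
████████████··
████████████··
███████───██··
███████───████
███████▲──████
███████───────
███████───████
██████·───████
██████········
██████········
██████········

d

█████·········
█████·········
█████·········
███████████···
███████████···
██████───██···
██████───████─
██████▣▲─█████
██████────────
██████───█████
█████·───█████
█████·········
█████·········
█████·········

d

████··········
████··········
████··········
██████████····
██████████····
█████───██····
█████───████──
█████▣─▲██████
█████─────────
█████───██████
████·───██████
████··········
████··········
████··········

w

████··········
████··········
████··········
████··········
██████████····
██████████····
█████───██····
█████──▲████──
█████▣──██████
█████─────────
█████───██████
████·───██████
████··········
████··········

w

████··········
████··········
████··········
████··········
████··········
██████████····
██████████····
█████──▲██····
█████───████──
█████▣──██████
█████─────────
█████───██████
████·───██████
████··········

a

█████·········
█████·········
█████·········
█████·········
█████·········
███████████···
███████████···
██████─▲─██···
██████───████─
██████▣──█████
██████────────
██████───█████
█████·───█████
█████·········

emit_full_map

██████······
██████······
█─▲─██······
█───████────
█▣──████████
█───────────
█───████████
·───████████
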